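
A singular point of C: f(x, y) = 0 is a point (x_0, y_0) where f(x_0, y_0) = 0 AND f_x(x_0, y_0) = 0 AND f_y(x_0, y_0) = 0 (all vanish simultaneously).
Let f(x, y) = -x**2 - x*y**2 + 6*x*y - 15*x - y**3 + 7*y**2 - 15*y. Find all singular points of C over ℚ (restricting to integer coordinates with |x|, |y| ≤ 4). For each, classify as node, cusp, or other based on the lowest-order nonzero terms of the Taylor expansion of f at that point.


Singular points: {(-3, 3)}; classification: node.

Compute partial derivatives:
  f_x = -2*x - y**2 + 6*y - 15.
  f_y = -2*x*y + 6*x - 3*y**2 + 14*y - 15.
Scan x_0 ∈ {−4, ..., 4}. For each x_0, f_y(x_0, y) is a polynomial in y; find its integer roots y ∈ {−4, ..., 4}, then test f_x and f at those candidates.
  x = -4: f_y(-4, y) = -3*y**2 + 22*y - 39; vanishes at y ∈ {3}. (-4, 3): f_x = 2 ≠ 0.
  x = -3: f_y(-3, y) = -3*y**2 + 20*y - 33; vanishes at y ∈ {3}. (-3, 3): f_x = 0, f = 0 — SINGULAR.
  x = -2: f_y(-2, y) = -3*y**2 + 18*y - 27; vanishes at y ∈ {3}. (-2, 3): f_x = -2 ≠ 0.
  x = -1: f_y(-1, y) = -3*y**2 + 16*y - 21; vanishes at y ∈ {3}. (-1, 3): f_x = -4 ≠ 0.
  x = 0: f_y(0, y) = -3*y**2 + 14*y - 15; vanishes at y ∈ {3}. (0, 3): f_x = -6 ≠ 0.
  x = 1: f_y(1, y) = -3*y**2 + 12*y - 9; vanishes at y ∈ {1, 3}. (1, 1): f_x = -12 ≠ 0; (1, 3): f_x = -8 ≠ 0.
  x = 2: f_y(2, y) = -3*y**2 + 10*y - 3; vanishes at y ∈ {3}. (2, 3): f_x = -10 ≠ 0.
  x = 3: f_y(3, y) = -3*y**2 + 8*y + 3; vanishes at y ∈ {3}. (3, 3): f_x = -12 ≠ 0.
  x = 4: f_y(4, y) = -3*y**2 + 6*y + 9; vanishes at y ∈ {-1, 3}. (4, -1): f_x = -30 ≠ 0; (4, 3): f_x = -14 ≠ 0.
Only singular point on the grid: (-3, 3).
Classify: substitute x = -3 + u, y = 3 + v and expand: f = -u**2 - u*v**2 - v**3 + v**2.
No constant or linear terms (consistent with a singular point). Quadratic part: -u**2 + v**2. Cubic part: -u*v**2 - v**3.
The quadratic part v**2 - u**2 = (v − u)(v + u) splits into two distinct linear factors, so there are two distinct tangent lines y − 3 = ±(x − -3) — this is a node (ordinary double point).
Classification: node.


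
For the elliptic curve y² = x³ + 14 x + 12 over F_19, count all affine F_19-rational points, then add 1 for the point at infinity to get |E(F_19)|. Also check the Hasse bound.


Affine points = {(3, 9), (3, 10), (5, 6), (5, 13), (7, 4), (7, 15), (8, 3), (8, 16), (13, 4), (13, 15), (14, 8), (14, 11), (15, 5), (15, 14), (16, 0), (18, 4), (18, 15)}; affine count = 17; |E(F_19)| = 18.

Discriminant check: Δ ∝ 4a³ + 27b² = 4·14³ + 27·12² = 4·2744 + 27·144 ≡ 6 (mod 19). Nonzero ⇒ E is nonsingular.
For each x ∈ F_19, compute rhs = x³ + 14·x + 12 mod 19, then count y ∈ F_19 with y² ≡ rhs.
  x = 0: rhs = 12, matching y values: none (0 points).
  x = 1: rhs = 8, matching y values: none (0 points).
  x = 2: rhs = 10, matching y values: none (0 points).
  x = 3: rhs = 5, matching y values: 9, 10 (2 points).
  x = 4: rhs = 18, matching y values: none (0 points).
  x = 5: rhs = 17, matching y values: 6, 13 (2 points).
  x = 6: rhs = 8, matching y values: none (0 points).
  x = 7: rhs = 16, matching y values: 4, 15 (2 points).
  x = 8: rhs = 9, matching y values: 3, 16 (2 points).
  x = 9: rhs = 12, matching y values: none (0 points).
  x = 10: rhs = 12, matching y values: none (0 points).
  x = 11: rhs = 15, matching y values: none (0 points).
  x = 12: rhs = 8, matching y values: none (0 points).
  x = 13: rhs = 16, matching y values: 4, 15 (2 points).
  x = 14: rhs = 7, matching y values: 8, 11 (2 points).
  x = 15: rhs = 6, matching y values: 5, 14 (2 points).
  x = 16: rhs = 0, matching y values: 0 (1 points).
  x = 17: rhs = 14, matching y values: none (0 points).
  x = 18: rhs = 16, matching y values: 4, 15 (2 points).
Total affine count: 17.
Full point count |E(F_19)| = 17 + 1 = 18.
Hasse bound: |18 − (19+1)| = |-2| = 2 ≤ 2√19 ≈ 8.7178 ✓.


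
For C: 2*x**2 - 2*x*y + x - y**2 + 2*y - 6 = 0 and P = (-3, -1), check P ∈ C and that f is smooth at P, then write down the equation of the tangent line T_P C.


Tangent line at P: -9*x + 10*y - 17 = 0.

Step 1: f(-3, -1) = 0, so P lies on C.
Step 2: partial derivatives
  f_x(x, y) = 4*x - 2*y + 1, f_y(x, y) = -2*x - 2*y + 2.
  f_x(P) = -9, f_y(P) = 10 (gradient nonzero, so P is smooth).
Step 3: tangent line at P: -9·(x − -3) + 10·(y − -1) = 0.
Expanding: -9*x + 10*y - 17 = 0.


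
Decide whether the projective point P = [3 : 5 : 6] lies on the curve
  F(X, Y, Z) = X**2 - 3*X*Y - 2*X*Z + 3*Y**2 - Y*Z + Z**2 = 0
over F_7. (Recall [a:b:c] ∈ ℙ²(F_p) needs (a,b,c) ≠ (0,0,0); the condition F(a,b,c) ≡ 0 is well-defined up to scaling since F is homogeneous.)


F(3,5,6) ≡ 2 (mod 7); P is NOT on the curve.

Evaluate F(3, 5, 6) term-by-term (mod 7).
  X**2 ↦ 1·9·1·1 = 9
  -3*X*Y ↦ -3·3·5·1 = -45
  -2*X*Z ↦ -2·3·1·6 = -36
  3*Y**2 ↦ 3·1·25·1 = 75
  -Y*Z ↦ -1·1·5·6 = -30
  Z**2 ↦ 1·1·1·36 = 36
Sum: F(3, 5, 6) = (9) + (-45) + (-36) + (75) + (-30) + (36) = 9.
Reducing mod 7: 9 ≡ 2 (mod 7).
Since F(a, b, c) ≡ 2 ≠ 0 (mod 7), P does NOT lie on the curve.


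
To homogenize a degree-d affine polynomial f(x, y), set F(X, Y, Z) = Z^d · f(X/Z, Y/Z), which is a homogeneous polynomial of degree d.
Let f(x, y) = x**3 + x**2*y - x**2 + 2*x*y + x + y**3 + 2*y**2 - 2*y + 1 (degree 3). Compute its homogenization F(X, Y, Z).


F(X, Y, Z) = X**3 + X**2*Y - X**2*Z + 2*X*Y*Z + X*Z**2 + Y**3 + 2*Y**2*Z - 2*Y*Z**2 + Z**3

deg(f) = 3.
Substitute x = X/Z, y = Y/Z into f, then multiply by Z^3.
  monomial 1·x^3·y^0 ↦ 1·X^3·Y^0·Z^0.
  monomial 1·x^2·y^1 ↦ 1·X^2·Y^1·Z^0.
  monomial -1·x^2·y^0 ↦ -1·X^2·Y^0·Z^1.
  monomial 2·x^1·y^1 ↦ 2·X^1·Y^1·Z^1.
  monomial 1·x^1·y^0 ↦ 1·X^1·Y^0·Z^2.
  monomial 1·x^0·y^3 ↦ 1·X^0·Y^3·Z^0.
  monomial 2·x^0·y^2 ↦ 2·X^0·Y^2·Z^1.
  monomial -2·x^0·y^1 ↦ -2·X^0·Y^1·Z^2.
  monomial 1·x^0·y^0 ↦ 1·X^0·Y^0·Z^3.
Collecting: F(X, Y, Z) = X**3 + X**2*Y - X**2*Z + 2*X*Y*Z + X*Z**2 + Y**3 + 2*Y**2*Z - 2*Y*Z**2 + Z**3.


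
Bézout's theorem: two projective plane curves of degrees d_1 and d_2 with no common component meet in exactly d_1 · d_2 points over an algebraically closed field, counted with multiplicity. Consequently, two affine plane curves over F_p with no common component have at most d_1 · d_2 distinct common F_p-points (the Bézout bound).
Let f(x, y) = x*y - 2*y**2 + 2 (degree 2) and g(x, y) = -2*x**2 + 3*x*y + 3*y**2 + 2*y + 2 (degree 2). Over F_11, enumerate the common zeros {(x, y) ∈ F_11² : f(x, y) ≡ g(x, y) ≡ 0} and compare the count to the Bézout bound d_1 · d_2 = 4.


Common zeros: ∅; count = 0; Bézout bound = 4.

deg(f) = 2, deg(g) = 2, so Bézout bound = 4.
Scan x ∈ F_11. For each x, list the y ∈ F_11 with f(x, y) ≡ 0 and those with g(x, y) ≡ 0 (mod 11); the common zeros in that column are the intersection.
  x = 0: f ≡ 0 at y ∈ {1, 10}; g ≡ 0 at y ∈ ∅; common: ∅.
  x = 1: f ≡ 0 at y ∈ ∅; g ≡ 0 at y ∈ {0, 2}; common: ∅.
  x = 2: f ≡ 0 at y ∈ {4, 8}; g ≡ 0 at y ∈ {2, 10}; common: ∅.
  x = 3: f ≡ 0 at y ∈ {2, 5}; g ≡ 0 at y ∈ {3, 8}; common: ∅.
  x = 4: f ≡ 0 at y ∈ ∅; g ≡ 0 at y ∈ ∅; common: ∅.
  x = 5: f ≡ 0 at y ∈ ∅; g ≡ 0 at y ∈ ∅; common: ∅.
  x = 6: f ≡ 0 at y ∈ ∅; g ≡ 0 at y ∈ ∅; common: ∅.
  x = 7: f ≡ 0 at y ∈ ∅; g ≡ 0 at y ∈ {3, 4}; common: ∅.
  x = 8: f ≡ 0 at y ∈ {6, 9}; g ≡ 0 at y ∈ ∅; common: ∅.
  x = 9: f ≡ 0 at y ∈ {3, 7}; g ≡ 0 at y ∈ {8}; common: ∅.
  x = 10: f ≡ 0 at y ∈ ∅; g ≡ 0 at y ∈ {0, 4}; common: ∅.
Collecting: common zeros = ∅, so the count is 0.
Comparison with the Bézout bound: 0 ≤ 4 = deg(f)·deg(g), as expected for curves with no common component (the affine F_11-count falls short of the bound because intersections may lie at infinity, over extension fields, or carry multiplicity).


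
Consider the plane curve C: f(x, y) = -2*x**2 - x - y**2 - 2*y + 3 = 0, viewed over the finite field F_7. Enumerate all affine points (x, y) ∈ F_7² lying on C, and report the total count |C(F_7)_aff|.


Affine F_7-points: {(0, 1), (0, 4), (1, 0), (1, 5), (2, 0), (2, 5), (3, 1), (3, 4)}; count = 8.

For each of the 49 pairs (x, y) ∈ F_7², evaluate f(x, y) mod 7. Record the zeros.
  x = 0: [0↦3, 1↦0, 2↦2, 3↦2, 4↦0, 5↦3, 6↦4]  zeros at y ∈ {1, 4}
  x = 1: [0↦0, 1↦4, 2↦6, 3↦6, 4↦4, 5↦0, 6↦1]  zeros at y ∈ {0, 5}
  x = 2: [0↦0, 1↦4, 2↦6, 3↦6, 4↦4, 5↦0, 6↦1]  zeros at y ∈ {0, 5}
  x = 3: [0↦3, 1↦0, 2↦2, 3↦2, 4↦0, 5↦3, 6↦4]  zeros at y ∈ {1, 4}
  x = 4: [0↦2, 1↦6, 2↦1, 3↦1, 4↦6, 5↦2, 6↦3]  zeros at y ∈ ∅
  x = 5: [0↦4, 1↦1, 2↦3, 3↦3, 4↦1, 5↦4, 6↦5]  zeros at y ∈ ∅
  x = 6: [0↦2, 1↦6, 2↦1, 3↦1, 4↦6, 5↦2, 6↦3]  zeros at y ∈ ∅
Collecting zeros: affine points = {(0, 1), (0, 4), (1, 0), (1, 5), (2, 0), (2, 5), (3, 1), (3, 4)}.
Total count |C(F_7)_aff| = 8.


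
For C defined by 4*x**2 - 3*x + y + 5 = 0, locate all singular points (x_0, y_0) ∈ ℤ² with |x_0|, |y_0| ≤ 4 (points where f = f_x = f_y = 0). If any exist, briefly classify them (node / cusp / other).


No singular points in the scanned grid; C is smooth there.

Compute partial derivatives:
  f_x = 8*x - 3.
  f_y = 1.
f_y = 1 is a nonzero constant, so f_y never vanishes: no point (x, y) can satisfy f = f_x = f_y = 0. In particular no (x, y) ∈ {−4, ..., 4}² is singular; the curve is smooth.


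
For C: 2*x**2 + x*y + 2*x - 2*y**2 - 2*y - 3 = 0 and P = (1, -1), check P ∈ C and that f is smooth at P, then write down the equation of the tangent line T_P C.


Tangent line at P: 5*x + 3*y - 2 = 0.

Step 1: f(1, -1) = 0, so P lies on C.
Step 2: partial derivatives
  f_x(x, y) = 4*x + y + 2, f_y(x, y) = x - 4*y - 2.
  f_x(P) = 5, f_y(P) = 3 (gradient nonzero, so P is smooth).
Step 3: tangent line at P: 5·(x − 1) + 3·(y − -1) = 0.
Expanding: 5*x + 3*y - 2 = 0.


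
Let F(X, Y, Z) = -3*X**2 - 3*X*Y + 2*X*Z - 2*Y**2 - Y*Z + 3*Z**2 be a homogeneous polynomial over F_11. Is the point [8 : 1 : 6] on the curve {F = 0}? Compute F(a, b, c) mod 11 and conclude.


F(8,1,6) ≡ 2 (mod 11); P is NOT on the curve.

Evaluate F(8, 1, 6) term-by-term (mod 11).
  -3*X**2 ↦ -3·64·1·1 = -192
  -3*X*Y ↦ -3·8·1·1 = -24
  2*X*Z ↦ 2·8·1·6 = 96
  -2*Y**2 ↦ -2·1·1·1 = -2
  -Y*Z ↦ -1·1·1·6 = -6
  3*Z**2 ↦ 3·1·1·36 = 108
Sum: F(8, 1, 6) = (-192) + (-24) + (96) + (-2) + (-6) + (108) = -20.
Reducing mod 11: -20 ≡ 2 (mod 11).
Since F(a, b, c) ≡ 2 ≠ 0 (mod 11), P does NOT lie on the curve.


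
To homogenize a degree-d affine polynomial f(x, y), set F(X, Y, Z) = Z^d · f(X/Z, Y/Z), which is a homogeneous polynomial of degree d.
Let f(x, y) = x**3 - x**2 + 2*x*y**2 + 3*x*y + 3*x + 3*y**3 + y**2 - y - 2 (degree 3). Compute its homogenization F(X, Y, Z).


F(X, Y, Z) = X**3 - X**2*Z + 2*X*Y**2 + 3*X*Y*Z + 3*X*Z**2 + 3*Y**3 + Y**2*Z - Y*Z**2 - 2*Z**3

deg(f) = 3.
Substitute x = X/Z, y = Y/Z into f, then multiply by Z^3.
  monomial 1·x^3·y^0 ↦ 1·X^3·Y^0·Z^0.
  monomial -1·x^2·y^0 ↦ -1·X^2·Y^0·Z^1.
  monomial 2·x^1·y^2 ↦ 2·X^1·Y^2·Z^0.
  monomial 3·x^1·y^1 ↦ 3·X^1·Y^1·Z^1.
  monomial 3·x^1·y^0 ↦ 3·X^1·Y^0·Z^2.
  monomial 3·x^0·y^3 ↦ 3·X^0·Y^3·Z^0.
  monomial 1·x^0·y^2 ↦ 1·X^0·Y^2·Z^1.
  monomial -1·x^0·y^1 ↦ -1·X^0·Y^1·Z^2.
  monomial -2·x^0·y^0 ↦ -2·X^0·Y^0·Z^3.
Collecting: F(X, Y, Z) = X**3 - X**2*Z + 2*X*Y**2 + 3*X*Y*Z + 3*X*Z**2 + 3*Y**3 + Y**2*Z - Y*Z**2 - 2*Z**3.


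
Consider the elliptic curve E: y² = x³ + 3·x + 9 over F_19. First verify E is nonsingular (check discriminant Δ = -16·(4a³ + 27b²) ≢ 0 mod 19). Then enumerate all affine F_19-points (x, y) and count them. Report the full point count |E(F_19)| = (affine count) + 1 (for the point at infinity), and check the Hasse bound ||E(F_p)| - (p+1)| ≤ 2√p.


Affine points = {(0, 3), (0, 16), (2, 2), (2, 17), (3, 8), (3, 11), (4, 3), (4, 16), (5, 4), (5, 15), (9, 9), (9, 10), (11, 9), (11, 10), (12, 5), (12, 14), (15, 3), (15, 16), (16, 7), (16, 12), (18, 9), (18, 10)}; affine count = 22; |E(F_19)| = 23.

Discriminant check: Δ ∝ 4a³ + 27b² = 4·3³ + 27·9² = 4·27 + 27·81 ≡ 15 (mod 19). Nonzero ⇒ E is nonsingular.
For each x ∈ F_19, compute rhs = x³ + 3·x + 9 mod 19, then count y ∈ F_19 with y² ≡ rhs.
  x = 0: rhs = 9, matching y values: 3, 16 (2 points).
  x = 1: rhs = 13, matching y values: none (0 points).
  x = 2: rhs = 4, matching y values: 2, 17 (2 points).
  x = 3: rhs = 7, matching y values: 8, 11 (2 points).
  x = 4: rhs = 9, matching y values: 3, 16 (2 points).
  x = 5: rhs = 16, matching y values: 4, 15 (2 points).
  x = 6: rhs = 15, matching y values: none (0 points).
  x = 7: rhs = 12, matching y values: none (0 points).
  x = 8: rhs = 13, matching y values: none (0 points).
  x = 9: rhs = 5, matching y values: 9, 10 (2 points).
  x = 10: rhs = 13, matching y values: none (0 points).
  x = 11: rhs = 5, matching y values: 9, 10 (2 points).
  x = 12: rhs = 6, matching y values: 5, 14 (2 points).
  x = 13: rhs = 3, matching y values: none (0 points).
  x = 14: rhs = 2, matching y values: none (0 points).
  x = 15: rhs = 9, matching y values: 3, 16 (2 points).
  x = 16: rhs = 11, matching y values: 7, 12 (2 points).
  x = 17: rhs = 14, matching y values: none (0 points).
  x = 18: rhs = 5, matching y values: 9, 10 (2 points).
Total affine count: 22.
Full point count |E(F_19)| = 22 + 1 = 23.
Hasse bound: |23 − (19+1)| = |3| = 3 ≤ 2√19 ≈ 8.7178 ✓.


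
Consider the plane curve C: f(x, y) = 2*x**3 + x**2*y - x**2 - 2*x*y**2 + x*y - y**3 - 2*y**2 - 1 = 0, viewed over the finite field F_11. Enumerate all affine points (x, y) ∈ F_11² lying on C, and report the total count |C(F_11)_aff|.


Affine F_11-points: {(0, 5), (1, 0), (2, 0), (2, 6), (2, 10), (3, 0), (4, 4), (5, 4), (6, 4), (7, 7), (8, 1), (8, 2), (10, 6)}; count = 13.

For each of the 121 pairs (x, y) ∈ F_11², evaluate f(x, y) mod 11. Record the zeros.
  x = 0: [0↦10, 1↦7, 2↦5, 3↦9, 4↦2, 5↦0, 6↦8, 7↦9, 8↦8, 9↦10, 10↦9]  zeros at y ∈ {5}
  x = 1: [0↦0, 1↦8, 2↦2, 3↦9, 4↦1, 5↦5, 6↦4, 7↦3, 8↦7, 9↦10, 10↦6]  zeros at y ∈ {0}
  x = 2: [0↦0, 1↦10, 2↦2, 3↦3, 4↦7, 5↦8, 6↦0, 7↦10, 8↦10, 9↦5, 10↦0]  zeros at y ∈ {0, 6, 10}
  x = 3: [0↦0, 1↦3, 2↦6, 3↦3, 4↦10, 5↦10, 6↦8, 7↦9, 8↦7, 9↦7, 10↦3]  zeros at y ∈ {0}
  x = 4: [0↦1, 1↦10, 2↦4, 3↦10, 4↦0, 5↦1, 6↦7, 7↦1, 8↦10, 9↦6, 10↦5]  zeros at y ∈ {4}
  x = 5: [0↦4, 1↦10, 2↦8, 3↦3, 4↦0, 5↦4, 6↦9, 7↦9, 8↦9, 9↦3, 10↦7]  zeros at y ∈ {4}
  x = 6: [0↦10, 1↦4, 2↦8, 3↦5, 4↦0, 5↦9, 6↦4, 7↦1, 8↦5, 9↦10, 10↦10]  zeros at y ∈ {4}
  x = 7: [0↦9, 1↦4, 2↦5, 3↦6, 4↦1, 5↦6, 6↦4, 7↦0, 8↦10, 9↦6, 10↦4]  zeros at y ∈ {7}
  x = 8: [0↦2, 1↦0, 2↦0, 3↦7, 4↦4, 5↦7, 6↦10, 7↦7, 8↦3, 9↦3, 10↦1]  zeros at y ∈ {1, 2}
  x = 9: [0↦1, 1↦4, 2↦5, 3↦9, 4↦10, 5↦2, 6↦1, 7↦1, 8↦7, 9↦2, 10↦2]  zeros at y ∈ ∅
  x = 10: [0↦7, 1↦6, 2↦10, 3↦2, 4↦9, 5↦3, 6↦0, 7↦5, 8↦1, 9↦4, 10↦8]  zeros at y ∈ {6}
Collecting zeros: affine points = {(0, 5), (1, 0), (2, 0), (2, 6), (2, 10), (3, 0), (4, 4), (5, 4), (6, 4), (7, 7), (8, 1), (8, 2), (10, 6)}.
Total count |C(F_11)_aff| = 13.


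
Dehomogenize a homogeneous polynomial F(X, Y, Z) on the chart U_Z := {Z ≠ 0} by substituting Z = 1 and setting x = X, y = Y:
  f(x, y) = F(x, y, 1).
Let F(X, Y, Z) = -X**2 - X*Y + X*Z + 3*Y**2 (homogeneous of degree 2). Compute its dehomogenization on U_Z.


f(x, y) = -x**2 - x*y + x + 3*y**2

On U_Z we set Z = 1. Each monomial c·X^i·Y^j·Z^k in F becomes c·x^i·y^j·1^k = c·x^i·y^j.
Substituting Z = 1: F(X, Y, 1) = -x**2 - x*y + x + 3*y**2.
Note: deg(f) ≤ deg(F) = 2; strict inequality happens when F is divisible by Z (lost terms).


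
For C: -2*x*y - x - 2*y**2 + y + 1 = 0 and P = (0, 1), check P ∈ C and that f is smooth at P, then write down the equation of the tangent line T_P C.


Tangent line at P: -3*x - 3*y + 3 = 0.

Step 1: f(0, 1) = 0, so P lies on C.
Step 2: partial derivatives
  f_x(x, y) = -2*y - 1, f_y(x, y) = -2*x - 4*y + 1.
  f_x(P) = -3, f_y(P) = -3 (gradient nonzero, so P is smooth).
Step 3: tangent line at P: -3·(x − 0) + -3·(y − 1) = 0.
Expanding: -3*x - 3*y + 3 = 0.


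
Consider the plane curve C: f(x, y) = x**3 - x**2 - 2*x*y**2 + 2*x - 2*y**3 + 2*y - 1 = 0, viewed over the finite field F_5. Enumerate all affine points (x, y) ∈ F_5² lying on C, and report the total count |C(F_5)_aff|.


Affine F_5-points: {(1, 3), (4, 0), (4, 3)}; count = 3.

For each of the 25 pairs (x, y) ∈ F_5², evaluate f(x, y) mod 5. Record the zeros.
  x = 0: [0↦4, 1↦4, 2↦2, 3↦1, 4↦4]  zeros at y ∈ ∅
  x = 1: [0↦1, 1↦4, 2↦1, 3↦0, 4↦4]  zeros at y ∈ {3}
  x = 2: [0↦2, 1↦3, 2↦4, 3↦3, 4↦3]  zeros at y ∈ ∅
  x = 3: [0↦3, 1↦2, 2↦2, 3↦1, 4↦2]  zeros at y ∈ ∅
  x = 4: [0↦0, 1↦2, 2↦1, 3↦0, 4↦2]  zeros at y ∈ {0, 3}
Collecting zeros: affine points = {(1, 3), (4, 0), (4, 3)}.
Total count |C(F_5)_aff| = 3.


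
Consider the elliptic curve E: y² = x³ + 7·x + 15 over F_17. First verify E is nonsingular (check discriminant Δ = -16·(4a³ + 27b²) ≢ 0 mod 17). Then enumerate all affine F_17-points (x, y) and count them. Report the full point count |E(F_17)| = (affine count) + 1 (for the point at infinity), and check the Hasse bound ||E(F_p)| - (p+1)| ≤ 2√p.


Affine points = {(0, 7), (0, 10), (6, 1), (6, 16), (7, 4), (7, 13), (9, 5), (9, 12), (12, 5), (12, 12), (13, 5), (13, 12), (14, 1), (14, 16)}; affine count = 14; |E(F_17)| = 15.

Discriminant check: Δ ∝ 4a³ + 27b² = 4·7³ + 27·15² = 4·343 + 27·225 ≡ 1 (mod 17). Nonzero ⇒ E is nonsingular.
For each x ∈ F_17, compute rhs = x³ + 7·x + 15 mod 17, then count y ∈ F_17 with y² ≡ rhs.
  x = 0: rhs = 15, matching y values: 7, 10 (2 points).
  x = 1: rhs = 6, matching y values: none (0 points).
  x = 2: rhs = 3, matching y values: none (0 points).
  x = 3: rhs = 12, matching y values: none (0 points).
  x = 4: rhs = 5, matching y values: none (0 points).
  x = 5: rhs = 5, matching y values: none (0 points).
  x = 6: rhs = 1, matching y values: 1, 16 (2 points).
  x = 7: rhs = 16, matching y values: 4, 13 (2 points).
  x = 8: rhs = 5, matching y values: none (0 points).
  x = 9: rhs = 8, matching y values: 5, 12 (2 points).
  x = 10: rhs = 14, matching y values: none (0 points).
  x = 11: rhs = 12, matching y values: none (0 points).
  x = 12: rhs = 8, matching y values: 5, 12 (2 points).
  x = 13: rhs = 8, matching y values: 5, 12 (2 points).
  x = 14: rhs = 1, matching y values: 1, 16 (2 points).
  x = 15: rhs = 10, matching y values: none (0 points).
  x = 16: rhs = 7, matching y values: none (0 points).
Total affine count: 14.
Full point count |E(F_17)| = 14 + 1 = 15.
Hasse bound: |15 − (17+1)| = |-3| = 3 ≤ 2√17 ≈ 8.2462 ✓.


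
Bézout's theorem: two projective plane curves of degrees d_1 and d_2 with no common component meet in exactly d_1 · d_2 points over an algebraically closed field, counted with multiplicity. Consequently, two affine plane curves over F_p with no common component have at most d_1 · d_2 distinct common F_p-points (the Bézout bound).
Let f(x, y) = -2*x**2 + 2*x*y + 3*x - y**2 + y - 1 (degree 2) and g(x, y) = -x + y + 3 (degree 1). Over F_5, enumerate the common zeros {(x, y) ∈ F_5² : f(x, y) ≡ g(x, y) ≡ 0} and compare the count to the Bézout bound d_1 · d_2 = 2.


Common zeros: {(1, 3), (3, 0)}; count = 2; Bézout bound = 2.

deg(f) = 2, deg(g) = 1, so Bézout bound = 2.
Scan x ∈ F_5. For each x, list the y ∈ F_5 with f(x, y) ≡ 0 and those with g(x, y) ≡ 0 (mod 5); the common zeros in that column are the intersection.
  x = 0: f ≡ 0 at y ∈ ∅; g ≡ 0 at y ∈ {2}; common: ∅.
  x = 1: f ≡ 0 at y ∈ {0, 3}; g ≡ 0 at y ∈ {3}; common: {3}.
  x = 2: f ≡ 0 at y ∈ ∅; g ≡ 0 at y ∈ {4}; common: ∅.
  x = 3: f ≡ 0 at y ∈ {0, 2}; g ≡ 0 at y ∈ {0}; common: {0}.
  x = 4: f ≡ 0 at y ∈ ∅; g ≡ 0 at y ∈ {1}; common: ∅.
Collecting: common zeros = {(1, 3), (3, 0)}, so the count is 2.
Comparison with the Bézout bound: 2 ≤ 2 = deg(f)·deg(g), as expected for curves with no common component (the bound is attained).


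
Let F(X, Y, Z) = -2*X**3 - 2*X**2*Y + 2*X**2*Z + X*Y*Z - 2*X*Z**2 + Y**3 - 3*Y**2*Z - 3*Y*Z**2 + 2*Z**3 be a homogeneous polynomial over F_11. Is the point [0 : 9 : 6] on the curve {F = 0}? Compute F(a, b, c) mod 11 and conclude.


F(0,9,6) ≡ 7 (mod 11); P is NOT on the curve.

Evaluate F(0, 9, 6) term-by-term (mod 11).
  -2*X**3 ↦ -2·0·1·1 = 0
  -2*X**2*Y ↦ -2·0·9·1 = 0
  2*X**2*Z ↦ 2·0·1·6 = 0
  X*Y*Z ↦ 1·0·9·6 = 0
  -2*X*Z**2 ↦ -2·0·1·36 = 0
  Y**3 ↦ 1·1·729·1 = 729
  -3*Y**2*Z ↦ -3·1·81·6 = -1458
  -3*Y*Z**2 ↦ -3·1·9·36 = -972
  2*Z**3 ↦ 2·1·1·216 = 432
Sum: F(0, 9, 6) = (0) + (0) + (0) + (0) + (0) + (729) + (-1458) + (-972) + (432) = -1269.
Reducing mod 11: -1269 ≡ 7 (mod 11).
Since F(a, b, c) ≡ 7 ≠ 0 (mod 11), P does NOT lie on the curve.


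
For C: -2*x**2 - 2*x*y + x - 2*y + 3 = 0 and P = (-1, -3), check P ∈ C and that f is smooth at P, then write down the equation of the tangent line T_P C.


Tangent line at P: 11*x + 11 = 0.

Step 1: f(-1, -3) = 0, so P lies on C.
Step 2: partial derivatives
  f_x(x, y) = -4*x - 2*y + 1, f_y(x, y) = -2*x - 2.
  f_x(P) = 11, f_y(P) = 0 (gradient nonzero, so P is smooth).
Step 3: tangent line at P: 11·(x − -1) + 0·(y − -3) = 0.
Expanding: 11*x + 11 = 0.


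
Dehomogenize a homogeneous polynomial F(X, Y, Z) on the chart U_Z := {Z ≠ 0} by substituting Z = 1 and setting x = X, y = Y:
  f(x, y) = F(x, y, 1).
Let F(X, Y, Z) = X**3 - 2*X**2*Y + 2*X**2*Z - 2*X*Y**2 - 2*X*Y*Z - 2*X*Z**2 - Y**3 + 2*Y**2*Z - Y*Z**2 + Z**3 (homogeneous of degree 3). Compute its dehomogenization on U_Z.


f(x, y) = x**3 - 2*x**2*y + 2*x**2 - 2*x*y**2 - 2*x*y - 2*x - y**3 + 2*y**2 - y + 1

On U_Z we set Z = 1. Each monomial c·X^i·Y^j·Z^k in F becomes c·x^i·y^j·1^k = c·x^i·y^j.
Substituting Z = 1: F(X, Y, 1) = x**3 - 2*x**2*y + 2*x**2 - 2*x*y**2 - 2*x*y - 2*x - y**3 + 2*y**2 - y + 1.
Note: deg(f) ≤ deg(F) = 3; strict inequality happens when F is divisible by Z (lost terms).


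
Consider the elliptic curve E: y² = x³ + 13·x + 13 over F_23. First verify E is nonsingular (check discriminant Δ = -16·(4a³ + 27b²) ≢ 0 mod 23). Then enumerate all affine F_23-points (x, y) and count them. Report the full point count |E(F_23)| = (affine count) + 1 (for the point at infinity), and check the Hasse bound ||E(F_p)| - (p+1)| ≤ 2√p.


Affine points = {(0, 6), (0, 17), (1, 2), (1, 21), (2, 1), (2, 22), (6, 10), (6, 13), (8, 10), (8, 13), (9, 10), (9, 13), (10, 4), (10, 19), (14, 8), (14, 15), (15, 8), (15, 15), (16, 4), (16, 19), (17, 8), (17, 15), (19, 9), (19, 14), (20, 4), (20, 19), (21, 5), (21, 18)}; affine count = 28; |E(F_23)| = 29.

Discriminant check: Δ ∝ 4a³ + 27b² = 4·13³ + 27·13² = 4·2197 + 27·169 ≡ 11 (mod 23). Nonzero ⇒ E is nonsingular.
For each x ∈ F_23, compute rhs = x³ + 13·x + 13 mod 23, then count y ∈ F_23 with y² ≡ rhs.
  x = 0: rhs = 13, matching y values: 6, 17 (2 points).
  x = 1: rhs = 4, matching y values: 2, 21 (2 points).
  x = 2: rhs = 1, matching y values: 1, 22 (2 points).
  x = 3: rhs = 10, matching y values: none (0 points).
  x = 4: rhs = 14, matching y values: none (0 points).
  x = 5: rhs = 19, matching y values: none (0 points).
  x = 6: rhs = 8, matching y values: 10, 13 (2 points).
  x = 7: rhs = 10, matching y values: none (0 points).
  x = 8: rhs = 8, matching y values: 10, 13 (2 points).
  x = 9: rhs = 8, matching y values: 10, 13 (2 points).
  x = 10: rhs = 16, matching y values: 4, 19 (2 points).
  x = 11: rhs = 15, matching y values: none (0 points).
  x = 12: rhs = 11, matching y values: none (0 points).
  x = 13: rhs = 10, matching y values: none (0 points).
  x = 14: rhs = 18, matching y values: 8, 15 (2 points).
  x = 15: rhs = 18, matching y values: 8, 15 (2 points).
  x = 16: rhs = 16, matching y values: 4, 19 (2 points).
  x = 17: rhs = 18, matching y values: 8, 15 (2 points).
  x = 18: rhs = 7, matching y values: none (0 points).
  x = 19: rhs = 12, matching y values: 9, 14 (2 points).
  x = 20: rhs = 16, matching y values: 4, 19 (2 points).
  x = 21: rhs = 2, matching y values: 5, 18 (2 points).
  x = 22: rhs = 22, matching y values: none (0 points).
Total affine count: 28.
Full point count |E(F_23)| = 28 + 1 = 29.
Hasse bound: |29 − (23+1)| = |5| = 5 ≤ 2√23 ≈ 9.5917 ✓.


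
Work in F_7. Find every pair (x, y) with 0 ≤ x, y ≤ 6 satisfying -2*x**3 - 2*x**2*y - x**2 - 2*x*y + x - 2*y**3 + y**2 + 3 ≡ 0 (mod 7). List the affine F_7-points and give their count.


Affine F_7-points: {(0, 3), (1, 3), (2, 1), (2, 4), (2, 6), (5, 2), (6, 3)}; count = 7.

For each of the 49 pairs (x, y) ∈ F_7², evaluate f(x, y) mod 7. Record the zeros.
  x = 0: [0↦3, 1↦2, 2↦5, 3↦0, 4↦3, 5↦2, 6↦6]  zeros at y ∈ {3}
  x = 1: [0↦1, 1↦3, 2↦2, 3↦0, 4↦6, 5↦1, 6↦1]  zeros at y ∈ {3}
  x = 2: [0↦6, 1↦0, 2↦5, 3↦2, 4↦0, 5↦1, 6↦0]  zeros at y ∈ {1, 4, 6}
  x = 3: [0↦6, 1↦2, 2↦2, 3↦1, 4↦1, 5↦4, 6↦5]  zeros at y ∈ ∅
  x = 4: [0↦3, 1↦4, 2↦2, 3↦6, 4↦4, 5↦5, 6↦4]  zeros at y ∈ ∅
  x = 5: [0↦6, 1↦1, 2↦0, 3↦5, 4↦4, 5↦6, 6↦6]  zeros at y ∈ {2}
  x = 6: [0↦3, 1↦2, 2↦5, 3↦0, 4↦3, 5↦2, 6↦6]  zeros at y ∈ {3}
Collecting zeros: affine points = {(0, 3), (1, 3), (2, 1), (2, 4), (2, 6), (5, 2), (6, 3)}.
Total count |C(F_7)_aff| = 7.


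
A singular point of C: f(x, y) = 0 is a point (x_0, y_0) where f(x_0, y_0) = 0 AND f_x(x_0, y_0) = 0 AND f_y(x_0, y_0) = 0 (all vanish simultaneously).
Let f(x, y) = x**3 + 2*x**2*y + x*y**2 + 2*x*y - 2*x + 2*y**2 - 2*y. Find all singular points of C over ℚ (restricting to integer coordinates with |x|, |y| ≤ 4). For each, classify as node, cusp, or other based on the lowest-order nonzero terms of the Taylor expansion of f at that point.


Singular points: {(-1, 1)}; classification: node.

Compute partial derivatives:
  f_x = 3*x**2 + 4*x*y + y**2 + 2*y - 2.
  f_y = 2*x**2 + 2*x*y + 2*x + 4*y - 2.
Scan x_0 ∈ {−4, ..., 4}. For each x_0, f_y(x_0, y) is a polynomial in y; find its integer roots y ∈ {−4, ..., 4}, then test f_x and f at those candidates.
  x = -4: f_y(-4, y) = 22 - 4*y; no integer root y with |y| ≤ 4.
  x = -3: f_y(-3, y) = 10 - 2*y; no integer root y with |y| ≤ 4.
  x = -2: f_y(-2, y) = 2; no integer root y with |y| ≤ 4.
  x = -1: f_y(-1, y) = 2*y - 2; vanishes at y ∈ {1}. (-1, 1): f_x = 0, f = 0 — SINGULAR.
  x = 0: f_y(0, y) = 4*y - 2; no integer root y with |y| ≤ 4.
  x = 1: f_y(1, y) = 6*y + 2; no integer root y with |y| ≤ 4.
  x = 2: f_y(2, y) = 8*y + 10; no integer root y with |y| ≤ 4.
  x = 3: f_y(3, y) = 10*y + 22; no integer root y with |y| ≤ 4.
  x = 4: f_y(4, y) = 12*y + 38; no integer root y with |y| ≤ 4.
Only singular point on the grid: (-1, 1).
Classify: substitute x = -1 + u, y = 1 + v and expand: f = u**3 + 2*u**2*v - u**2 + u*v**2 + v**2.
No constant or linear terms (consistent with a singular point). Quadratic part: -u**2 + v**2. Cubic part: u**3 + 2*u**2*v + u*v**2.
The quadratic part v**2 - u**2 = (v − u)(v + u) splits into two distinct linear factors, so there are two distinct tangent lines y − 1 = ±(x − -1) — this is a node (ordinary double point).
Classification: node.


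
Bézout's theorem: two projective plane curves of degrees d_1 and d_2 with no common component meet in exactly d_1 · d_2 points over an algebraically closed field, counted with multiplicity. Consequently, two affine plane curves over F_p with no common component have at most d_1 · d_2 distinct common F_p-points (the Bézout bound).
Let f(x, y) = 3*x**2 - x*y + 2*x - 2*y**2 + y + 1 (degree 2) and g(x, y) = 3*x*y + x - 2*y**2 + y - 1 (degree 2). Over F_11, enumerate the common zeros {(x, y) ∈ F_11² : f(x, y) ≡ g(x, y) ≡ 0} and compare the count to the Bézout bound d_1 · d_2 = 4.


Common zeros: {(6, 3), (9, 4)}; count = 2; Bézout bound = 4.

deg(f) = 2, deg(g) = 2, so Bézout bound = 4.
Scan x ∈ F_11. For each x, list the y ∈ F_11 with f(x, y) ≡ 0 and those with g(x, y) ≡ 0 (mod 11); the common zeros in that column are the intersection.
  x = 0: f ≡ 0 at y ∈ {1, 5}; g ≡ 0 at y ∈ {8, 9}; common: ∅.
  x = 1: f ≡ 0 at y ∈ {5, 6}; g ≡ 0 at y ∈ {0, 2}; common: ∅.
  x = 2: f ≡ 0 at y ∈ {7, 9}; g ≡ 0 at y ∈ ∅; common: ∅.
  x = 3: f ≡ 0 at y ∈ {2, 8}; g ≡ 0 at y ∈ ∅; common: ∅.
  x = 4: f ≡ 0 at y ∈ {6, 9}; g ≡ 0 at y ∈ ∅; common: ∅.
  x = 5: f ≡ 0 at y ∈ {10}; g ≡ 0 at y ∈ ∅; common: ∅.
  x = 6: f ≡ 0 at y ∈ {0, 3}; g ≡ 0 at y ∈ {1, 3}; common: {3}.
  x = 7: f ≡ 0 at y ∈ {1, 7}; g ≡ 0 at y ∈ {5, 6}; common: ∅.
  x = 8: f ≡ 0 at y ∈ {0, 2}; g ≡ 0 at y ∈ ∅; common: ∅.
  x = 9: f ≡ 0 at y ∈ {3, 4}; g ≡ 0 at y ∈ {4, 10}; common: {4}.
  x = 10: f ≡ 0 at y ∈ {4, 8}; g ≡ 0 at y ∈ ∅; common: ∅.
Collecting: common zeros = {(6, 3), (9, 4)}, so the count is 2.
Comparison with the Bézout bound: 2 ≤ 4 = deg(f)·deg(g), as expected for curves with no common component (the affine F_11-count falls short of the bound because intersections may lie at infinity, over extension fields, or carry multiplicity).


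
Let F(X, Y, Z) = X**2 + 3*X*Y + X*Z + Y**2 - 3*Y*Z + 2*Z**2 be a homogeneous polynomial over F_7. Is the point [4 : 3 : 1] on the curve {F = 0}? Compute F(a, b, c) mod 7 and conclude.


F(4,3,1) ≡ 2 (mod 7); P is NOT on the curve.

Evaluate F(4, 3, 1) term-by-term (mod 7).
  X**2 ↦ 1·16·1·1 = 16
  3*X*Y ↦ 3·4·3·1 = 36
  X*Z ↦ 1·4·1·1 = 4
  Y**2 ↦ 1·1·9·1 = 9
  -3*Y*Z ↦ -3·1·3·1 = -9
  2*Z**2 ↦ 2·1·1·1 = 2
Sum: F(4, 3, 1) = (16) + (36) + (4) + (9) + (-9) + (2) = 58.
Reducing mod 7: 58 ≡ 2 (mod 7).
Since F(a, b, c) ≡ 2 ≠ 0 (mod 7), P does NOT lie on the curve.


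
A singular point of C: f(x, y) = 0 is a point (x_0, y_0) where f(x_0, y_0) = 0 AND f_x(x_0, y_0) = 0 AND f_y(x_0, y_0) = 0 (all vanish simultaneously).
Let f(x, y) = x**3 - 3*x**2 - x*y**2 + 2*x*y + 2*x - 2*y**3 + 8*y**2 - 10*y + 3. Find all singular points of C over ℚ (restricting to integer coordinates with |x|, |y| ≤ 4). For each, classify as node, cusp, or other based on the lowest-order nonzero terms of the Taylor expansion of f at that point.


Singular points: {(1, 1)}; classification: cusp.

Compute partial derivatives:
  f_x = 3*x**2 - 6*x - y**2 + 2*y + 2.
  f_y = -2*x*y + 2*x - 6*y**2 + 16*y - 10.
Scan x_0 ∈ {−4, ..., 4}. For each x_0, f_y(x_0, y) is a polynomial in y; find its integer roots y ∈ {−4, ..., 4}, then test f_x and f at those candidates.
  x = -4: f_y(-4, y) = -6*y**2 + 24*y - 18; vanishes at y ∈ {1, 3}. (-4, 1): f_x = 75 ≠ 0; (-4, 3): f_x = 71 ≠ 0.
  x = -3: f_y(-3, y) = -6*y**2 + 22*y - 16; vanishes at y ∈ {1}. (-3, 1): f_x = 48 ≠ 0.
  x = -2: f_y(-2, y) = -6*y**2 + 20*y - 14; vanishes at y ∈ {1}. (-2, 1): f_x = 27 ≠ 0.
  x = -1: f_y(-1, y) = -6*y**2 + 18*y - 12; vanishes at y ∈ {1, 2}. (-1, 1): f_x = 12 ≠ 0; (-1, 2): f_x = 11 ≠ 0.
  x = 0: f_y(0, y) = -6*y**2 + 16*y - 10; vanishes at y ∈ {1}. (0, 1): f_x = 3 ≠ 0.
  x = 1: f_y(1, y) = -6*y**2 + 14*y - 8; vanishes at y ∈ {1}. (1, 1): f_x = 0, f = 0 — SINGULAR.
  x = 2: f_y(2, y) = -6*y**2 + 12*y - 6; vanishes at y ∈ {1}. (2, 1): f_x = 3 ≠ 0.
  x = 3: f_y(3, y) = -6*y**2 + 10*y - 4; vanishes at y ∈ {1}. (3, 1): f_x = 12 ≠ 0.
  x = 4: f_y(4, y) = -6*y**2 + 8*y - 2; vanishes at y ∈ {1}. (4, 1): f_x = 27 ≠ 0.
Only singular point on the grid: (1, 1).
Classify: substitute x = 1 + u, y = 1 + v and expand: f = u**3 - u*v**2 - 2*v**3 + v**2.
No constant or linear terms (consistent with a singular point). Quadratic part: v**2. Cubic part: u**3 - u*v**2 - 2*v**3.
The quadratic part v**2 is a perfect square, so there is a single (double) tangent line v = 0, i.e. y = 1. Restricting the cubic part to that line (v = 0) leaves u**3 ≠ 0, so f is not divisible by v and the branch is v² ≈ -u**3 to lowest order — this is a cusp.
Classification: cusp.


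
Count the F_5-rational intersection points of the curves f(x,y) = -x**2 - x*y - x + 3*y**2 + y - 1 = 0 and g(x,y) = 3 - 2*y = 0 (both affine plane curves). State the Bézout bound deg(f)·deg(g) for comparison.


Common zeros: {(1, 4), (4, 4)}; count = 2; Bézout bound = 2.

deg(f) = 2, deg(g) = 1, so Bézout bound = 2.
Scan x ∈ F_5. For each x, list the y ∈ F_5 with f(x, y) ≡ 0 and those with g(x, y) ≡ 0 (mod 5); the common zeros in that column are the intersection.
  x = 0: f ≡ 0 at y ∈ ∅; g ≡ 0 at y ∈ {4}; common: ∅.
  x = 1: f ≡ 0 at y ∈ {1, 4}; g ≡ 0 at y ∈ {4}; common: {4}.
  x = 2: f ≡ 0 at y ∈ {1}; g ≡ 0 at y ∈ {4}; common: ∅.
  x = 3: f ≡ 0 at y ∈ {2}; g ≡ 0 at y ∈ {4}; common: ∅.
  x = 4: f ≡ 0 at y ∈ {2, 4}; g ≡ 0 at y ∈ {4}; common: {4}.
Collecting: common zeros = {(1, 4), (4, 4)}, so the count is 2.
Comparison with the Bézout bound: 2 ≤ 2 = deg(f)·deg(g), as expected for curves with no common component (the bound is attained).


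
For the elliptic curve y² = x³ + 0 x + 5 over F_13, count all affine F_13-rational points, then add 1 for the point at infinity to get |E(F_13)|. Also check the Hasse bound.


Affine points = {(2, 0), (4, 2), (4, 11), (5, 0), (6, 0), (7, 6), (7, 7), (8, 6), (8, 7), (10, 2), (10, 11), (11, 6), (11, 7), (12, 2), (12, 11)}; affine count = 15; |E(F_13)| = 16.

Discriminant check: Δ ∝ 4a³ + 27b² = 4·0³ + 27·5² = 4·0 + 27·25 ≡ 12 (mod 13). Nonzero ⇒ E is nonsingular.
For each x ∈ F_13, compute rhs = x³ + 0·x + 5 mod 13, then count y ∈ F_13 with y² ≡ rhs.
  x = 0: rhs = 5, matching y values: none (0 points).
  x = 1: rhs = 6, matching y values: none (0 points).
  x = 2: rhs = 0, matching y values: 0 (1 points).
  x = 3: rhs = 6, matching y values: none (0 points).
  x = 4: rhs = 4, matching y values: 2, 11 (2 points).
  x = 5: rhs = 0, matching y values: 0 (1 points).
  x = 6: rhs = 0, matching y values: 0 (1 points).
  x = 7: rhs = 10, matching y values: 6, 7 (2 points).
  x = 8: rhs = 10, matching y values: 6, 7 (2 points).
  x = 9: rhs = 6, matching y values: none (0 points).
  x = 10: rhs = 4, matching y values: 2, 11 (2 points).
  x = 11: rhs = 10, matching y values: 6, 7 (2 points).
  x = 12: rhs = 4, matching y values: 2, 11 (2 points).
Total affine count: 15.
Full point count |E(F_13)| = 15 + 1 = 16.
Hasse bound: |16 − (13+1)| = |2| = 2 ≤ 2√13 ≈ 7.2111 ✓.


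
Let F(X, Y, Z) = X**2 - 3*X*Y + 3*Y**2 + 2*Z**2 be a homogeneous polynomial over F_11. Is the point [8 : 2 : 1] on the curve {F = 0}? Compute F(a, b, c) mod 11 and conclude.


F(8,2,1) ≡ 8 (mod 11); P is NOT on the curve.

Evaluate F(8, 2, 1) term-by-term (mod 11).
  X**2 ↦ 1·64·1·1 = 64
  -3*X*Y ↦ -3·8·2·1 = -48
  3*Y**2 ↦ 3·1·4·1 = 12
  2*Z**2 ↦ 2·1·1·1 = 2
Sum: F(8, 2, 1) = (64) + (-48) + (12) + (2) = 30.
Reducing mod 11: 30 ≡ 8 (mod 11).
Since F(a, b, c) ≡ 8 ≠ 0 (mod 11), P does NOT lie on the curve.


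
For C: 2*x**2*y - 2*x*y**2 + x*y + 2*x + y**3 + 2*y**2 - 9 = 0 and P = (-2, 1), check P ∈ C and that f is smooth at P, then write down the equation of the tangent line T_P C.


Tangent line at P: -7*x + 21*y - 35 = 0.

Step 1: f(-2, 1) = 0, so P lies on C.
Step 2: partial derivatives
  f_x(x, y) = 4*x*y - 2*y**2 + y + 2, f_y(x, y) = 2*x**2 - 4*x*y + x + 3*y**2 + 4*y.
  f_x(P) = -7, f_y(P) = 21 (gradient nonzero, so P is smooth).
Step 3: tangent line at P: -7·(x − -2) + 21·(y − 1) = 0.
Expanding: -7*x + 21*y - 35 = 0.


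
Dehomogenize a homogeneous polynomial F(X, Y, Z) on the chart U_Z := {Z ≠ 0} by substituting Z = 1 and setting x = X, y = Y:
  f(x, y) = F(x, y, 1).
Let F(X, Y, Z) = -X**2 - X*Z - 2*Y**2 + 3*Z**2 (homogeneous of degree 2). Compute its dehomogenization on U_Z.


f(x, y) = -x**2 - x - 2*y**2 + 3

On U_Z we set Z = 1. Each monomial c·X^i·Y^j·Z^k in F becomes c·x^i·y^j·1^k = c·x^i·y^j.
Substituting Z = 1: F(X, Y, 1) = -x**2 - x - 2*y**2 + 3.
Note: deg(f) ≤ deg(F) = 2; strict inequality happens when F is divisible by Z (lost terms).


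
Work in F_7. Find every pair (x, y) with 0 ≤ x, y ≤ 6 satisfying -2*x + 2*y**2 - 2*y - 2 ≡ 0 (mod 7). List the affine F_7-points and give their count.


Affine F_7-points: {(1, 2), (1, 6), (4, 4), (5, 3), (5, 5), (6, 0), (6, 1)}; count = 7.

For each of the 49 pairs (x, y) ∈ F_7², evaluate f(x, y) mod 7. Record the zeros.
  x = 0: [0↦5, 1↦5, 2↦2, 3↦3, 4↦1, 5↦3, 6↦2]  zeros at y ∈ ∅
  x = 1: [0↦3, 1↦3, 2↦0, 3↦1, 4↦6, 5↦1, 6↦0]  zeros at y ∈ {2, 6}
  x = 2: [0↦1, 1↦1, 2↦5, 3↦6, 4↦4, 5↦6, 6↦5]  zeros at y ∈ ∅
  x = 3: [0↦6, 1↦6, 2↦3, 3↦4, 4↦2, 5↦4, 6↦3]  zeros at y ∈ ∅
  x = 4: [0↦4, 1↦4, 2↦1, 3↦2, 4↦0, 5↦2, 6↦1]  zeros at y ∈ {4}
  x = 5: [0↦2, 1↦2, 2↦6, 3↦0, 4↦5, 5↦0, 6↦6]  zeros at y ∈ {3, 5}
  x = 6: [0↦0, 1↦0, 2↦4, 3↦5, 4↦3, 5↦5, 6↦4]  zeros at y ∈ {0, 1}
Collecting zeros: affine points = {(1, 2), (1, 6), (4, 4), (5, 3), (5, 5), (6, 0), (6, 1)}.
Total count |C(F_7)_aff| = 7.


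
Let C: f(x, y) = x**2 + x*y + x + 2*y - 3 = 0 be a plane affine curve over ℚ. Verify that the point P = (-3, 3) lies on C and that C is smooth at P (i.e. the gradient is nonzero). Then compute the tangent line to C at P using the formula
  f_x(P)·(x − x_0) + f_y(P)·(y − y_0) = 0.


Tangent line at P: -2*x - y - 3 = 0.

Step 1: f(-3, 3) = 0, so P lies on C.
Step 2: partial derivatives
  f_x(x, y) = 2*x + y + 1, f_y(x, y) = x + 2.
  f_x(P) = -2, f_y(P) = -1 (gradient nonzero, so P is smooth).
Step 3: tangent line at P: -2·(x − -3) + -1·(y − 3) = 0.
Expanding: -2*x - y - 3 = 0.


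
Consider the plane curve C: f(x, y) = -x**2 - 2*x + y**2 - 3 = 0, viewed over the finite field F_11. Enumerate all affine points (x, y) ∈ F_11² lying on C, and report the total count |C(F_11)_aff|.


Affine F_11-points: {(0, 5), (0, 6), (2, 0), (4, 4), (4, 7), (5, 4), (5, 7), (7, 0), (9, 5), (9, 6)}; count = 10.

For each of the 121 pairs (x, y) ∈ F_11², evaluate f(x, y) mod 11. Record the zeros.
  x = 0: [0↦8, 1↦9, 2↦1, 3↦6, 4↦2, 5↦0, 6↦0, 7↦2, 8↦6, 9↦1, 10↦9]  zeros at y ∈ {5, 6}
  x = 1: [0↦5, 1↦6, 2↦9, 3↦3, 4↦10, 5↦8, 6↦8, 7↦10, 8↦3, 9↦9, 10↦6]  zeros at y ∈ ∅
  x = 2: [0↦0, 1↦1, 2↦4, 3↦9, 4↦5, 5↦3, 6↦3, 7↦5, 8↦9, 9↦4, 10↦1]  zeros at y ∈ {0}
  x = 3: [0↦4, 1↦5, 2↦8, 3↦2, 4↦9, 5↦7, 6↦7, 7↦9, 8↦2, 9↦8, 10↦5]  zeros at y ∈ ∅
  x = 4: [0↦6, 1↦7, 2↦10, 3↦4, 4↦0, 5↦9, 6↦9, 7↦0, 8↦4, 9↦10, 10↦7]  zeros at y ∈ {4, 7}
  x = 5: [0↦6, 1↦7, 2↦10, 3↦4, 4↦0, 5↦9, 6↦9, 7↦0, 8↦4, 9↦10, 10↦7]  zeros at y ∈ {4, 7}
  x = 6: [0↦4, 1↦5, 2↦8, 3↦2, 4↦9, 5↦7, 6↦7, 7↦9, 8↦2, 9↦8, 10↦5]  zeros at y ∈ ∅
  x = 7: [0↦0, 1↦1, 2↦4, 3↦9, 4↦5, 5↦3, 6↦3, 7↦5, 8↦9, 9↦4, 10↦1]  zeros at y ∈ {0}
  x = 8: [0↦5, 1↦6, 2↦9, 3↦3, 4↦10, 5↦8, 6↦8, 7↦10, 8↦3, 9↦9, 10↦6]  zeros at y ∈ ∅
  x = 9: [0↦8, 1↦9, 2↦1, 3↦6, 4↦2, 5↦0, 6↦0, 7↦2, 8↦6, 9↦1, 10↦9]  zeros at y ∈ {5, 6}
  x = 10: [0↦9, 1↦10, 2↦2, 3↦7, 4↦3, 5↦1, 6↦1, 7↦3, 8↦7, 9↦2, 10↦10]  zeros at y ∈ ∅
Collecting zeros: affine points = {(0, 5), (0, 6), (2, 0), (4, 4), (4, 7), (5, 4), (5, 7), (7, 0), (9, 5), (9, 6)}.
Total count |C(F_11)_aff| = 10.


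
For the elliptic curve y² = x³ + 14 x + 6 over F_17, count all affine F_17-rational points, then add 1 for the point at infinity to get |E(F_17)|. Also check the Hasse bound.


Affine points = {(1, 2), (1, 15), (2, 5), (2, 12), (6, 0), (8, 1), (8, 16), (12, 7), (12, 10), (15, 2), (15, 15), (16, 5), (16, 12)}; affine count = 13; |E(F_17)| = 14.

Discriminant check: Δ ∝ 4a³ + 27b² = 4·14³ + 27·6² = 4·2744 + 27·36 ≡ 14 (mod 17). Nonzero ⇒ E is nonsingular.
For each x ∈ F_17, compute rhs = x³ + 14·x + 6 mod 17, then count y ∈ F_17 with y² ≡ rhs.
  x = 0: rhs = 6, matching y values: none (0 points).
  x = 1: rhs = 4, matching y values: 2, 15 (2 points).
  x = 2: rhs = 8, matching y values: 5, 12 (2 points).
  x = 3: rhs = 7, matching y values: none (0 points).
  x = 4: rhs = 7, matching y values: none (0 points).
  x = 5: rhs = 14, matching y values: none (0 points).
  x = 6: rhs = 0, matching y values: 0 (1 points).
  x = 7: rhs = 5, matching y values: none (0 points).
  x = 8: rhs = 1, matching y values: 1, 16 (2 points).
  x = 9: rhs = 11, matching y values: none (0 points).
  x = 10: rhs = 7, matching y values: none (0 points).
  x = 11: rhs = 12, matching y values: none (0 points).
  x = 12: rhs = 15, matching y values: 7, 10 (2 points).
  x = 13: rhs = 5, matching y values: none (0 points).
  x = 14: rhs = 5, matching y values: none (0 points).
  x = 15: rhs = 4, matching y values: 2, 15 (2 points).
  x = 16: rhs = 8, matching y values: 5, 12 (2 points).
Total affine count: 13.
Full point count |E(F_17)| = 13 + 1 = 14.
Hasse bound: |14 − (17+1)| = |-4| = 4 ≤ 2√17 ≈ 8.2462 ✓.
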